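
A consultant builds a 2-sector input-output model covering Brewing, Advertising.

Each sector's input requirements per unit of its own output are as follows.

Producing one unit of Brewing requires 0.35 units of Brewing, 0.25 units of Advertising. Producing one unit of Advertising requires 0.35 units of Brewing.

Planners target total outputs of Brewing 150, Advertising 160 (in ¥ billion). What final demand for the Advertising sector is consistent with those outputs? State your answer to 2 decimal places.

I − A =
  [   0.65    -0.35]
  [  -0.25     1.00]
d = (I − A) x:
  d_B = (+0.65)·150 + (-0.35)·160 = 41.50
  d_A = (-0.25)·150 + (+1.00)·160 = 122.50

d_A = 122.50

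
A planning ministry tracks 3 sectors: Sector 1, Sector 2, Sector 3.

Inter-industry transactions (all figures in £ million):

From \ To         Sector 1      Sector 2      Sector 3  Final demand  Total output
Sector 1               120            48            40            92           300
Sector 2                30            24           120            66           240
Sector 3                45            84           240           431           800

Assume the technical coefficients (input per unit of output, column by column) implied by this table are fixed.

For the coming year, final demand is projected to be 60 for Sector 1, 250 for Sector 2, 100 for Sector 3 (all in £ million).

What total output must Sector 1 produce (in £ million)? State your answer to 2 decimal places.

Technical coefficients a_ij = z_ij / X_j:
  a_11 = 120/300 = 0.40, a_21 = 30/300 = 0.10, a_31 = 45/300 = 0.15
  a_12 = 48/240 = 0.20, a_22 = 24/240 = 0.10, a_32 = 84/240 = 0.35
  a_13 = 40/800 = 0.05, a_23 = 120/800 = 0.15, a_33 = 240/800 = 0.30
I − A =
  [   0.60    -0.20    -0.05]
  [  -0.10     0.90    -0.15]
  [  -0.15    -0.35     0.70]
Cofactors of I−A, C_ij = (−1)^(i+j)·(minor ij) (rows/columns in the sector order above):
  C_11 = (0.90)(0.70) − (-0.15)(-0.35) = 0.5775
  C_12 = −[(-0.10)(0.70) − (-0.15)(-0.15)] = 0.0925
  C_13 = (-0.10)(-0.35) − (0.90)(-0.15) = 0.1700
  C_21 = −[(-0.20)(0.70) − (-0.05)(-0.35)] = 0.1575
  C_22 = (0.60)(0.70) − (-0.05)(-0.15) = 0.4125
  C_23 = −[(0.60)(-0.35) − (-0.20)(-0.15)] = 0.2400
  C_31 = (-0.20)(-0.15) − (-0.05)(0.90) = 0.0750
  C_32 = −[(0.60)(-0.15) − (-0.05)(-0.10)] = 0.0950
  C_33 = (0.60)(0.90) − (-0.20)(-0.10) = 0.5200
det(I−A) = Σ_j (I−A)_1j·C_1j = (0.60)(0.5775) + (-0.20)(0.0925) + (-0.05)(0.1700) = 0.3195
adj(I−A) = Cᵀ =
  [ 0.5775   0.1575   0.0750]
  [ 0.0925   0.4125   0.0950]
  [ 0.1700   0.2400   0.5200]
(I − A)⁻¹ = adj(I−A) / det(I−A) ≈
  [   1.8075     0.4930     0.2347]
  [   0.2895     1.2911     0.2973]
  [   0.5321     0.7512     1.6275]
x = (I − A)⁻¹ d = adj(I−A)·d / det(I−A), with det(I−A) = 0.3195:
  x_1 = (0.5775·60 + 0.1575·250 + 0.0750·100) / 0.3195 = 81.525 / 0.3195 ≈ 255.16
  x_2 = (0.0925·60 + 0.4125·250 + 0.0950·100) / 0.3195 = 118.175 / 0.3195 ≈ 369.87
  x_3 = (0.1700·60 + 0.2400·250 + 0.5200·100) / 0.3195 = 122.20 / 0.3195 ≈ 382.47

x_1 = 255.16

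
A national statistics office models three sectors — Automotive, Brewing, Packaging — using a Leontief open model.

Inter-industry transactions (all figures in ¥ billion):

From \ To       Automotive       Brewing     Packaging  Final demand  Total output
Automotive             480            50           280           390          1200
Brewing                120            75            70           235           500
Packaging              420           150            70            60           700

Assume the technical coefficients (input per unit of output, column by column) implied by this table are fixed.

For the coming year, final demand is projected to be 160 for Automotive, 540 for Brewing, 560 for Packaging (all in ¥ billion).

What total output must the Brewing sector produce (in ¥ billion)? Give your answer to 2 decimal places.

Technical coefficients a_ij = z_ij / X_j:
  a_11 = 480/1200 = 0.40, a_21 = 120/1200 = 0.10, a_31 = 420/1200 = 0.35
  a_12 = 50/500 = 0.10, a_22 = 75/500 = 0.15, a_32 = 150/500 = 0.30
  a_13 = 280/700 = 0.40, a_23 = 70/700 = 0.10, a_33 = 70/700 = 0.10
I − A =
  [   0.60    -0.10    -0.40]
  [  -0.10     0.85    -0.10]
  [  -0.35    -0.30     0.90]
Cofactors of I−A, C_ij = (−1)^(i+j)·(minor ij) (rows/columns in the sector order above):
  C_11 = (0.85)(0.90) − (-0.10)(-0.30) = 0.7350
  C_12 = −[(-0.10)(0.90) − (-0.10)(-0.35)] = 0.1250
  C_13 = (-0.10)(-0.30) − (0.85)(-0.35) = 0.3275
  C_21 = −[(-0.10)(0.90) − (-0.40)(-0.30)] = 0.2100
  C_22 = (0.60)(0.90) − (-0.40)(-0.35) = 0.4000
  C_23 = −[(0.60)(-0.30) − (-0.10)(-0.35)] = 0.2150
  C_31 = (-0.10)(-0.10) − (-0.40)(0.85) = 0.3500
  C_32 = −[(0.60)(-0.10) − (-0.40)(-0.10)] = 0.1000
  C_33 = (0.60)(0.85) − (-0.10)(-0.10) = 0.5000
det(I−A) = Σ_j (I−A)_1j·C_1j = (0.60)(0.7350) + (-0.10)(0.1250) + (-0.40)(0.3275) = 0.2975
adj(I−A) = Cᵀ =
  [ 0.7350   0.2100   0.3500]
  [ 0.1250   0.4000   0.1000]
  [ 0.3275   0.2150   0.5000]
(I − A)⁻¹ = adj(I−A) / det(I−A) ≈
  [   2.4706     0.7059     1.1765]
  [   0.4202     1.3445     0.3361]
  [   1.1008     0.7227     1.6807]
x = (I − A)⁻¹ d = adj(I−A)·d / det(I−A), with det(I−A) = 0.2975:
  x_1 = (0.7350·160 + 0.2100·540 + 0.3500·560) / 0.2975 = 427.00 / 0.2975 ≈ 1435.29
  x_2 = (0.1250·160 + 0.4000·540 + 0.1000·560) / 0.2975 = 292.00 / 0.2975 ≈ 981.51
  x_3 = (0.3275·160 + 0.2150·540 + 0.5000·560) / 0.2975 = 448.50 / 0.2975 ≈ 1507.56

x_2 = 981.51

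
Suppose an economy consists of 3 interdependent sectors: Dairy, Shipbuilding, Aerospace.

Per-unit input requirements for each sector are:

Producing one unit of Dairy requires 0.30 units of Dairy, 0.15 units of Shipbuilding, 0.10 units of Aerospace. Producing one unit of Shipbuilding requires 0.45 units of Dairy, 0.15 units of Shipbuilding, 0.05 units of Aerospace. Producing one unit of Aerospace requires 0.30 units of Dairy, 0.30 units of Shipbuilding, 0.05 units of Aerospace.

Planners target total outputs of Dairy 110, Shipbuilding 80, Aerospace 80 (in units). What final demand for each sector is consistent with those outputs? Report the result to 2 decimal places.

I − A =
  [   0.70    -0.45    -0.30]
  [  -0.15     0.85    -0.30]
  [  -0.10    -0.05     0.95]
d = (I − A) x:
  d_1 = (+0.70)·110 + (-0.45)·80 + (-0.30)·80 = 17.00
  d_2 = (-0.15)·110 + (+0.85)·80 + (-0.30)·80 = 27.50
  d_3 = (-0.10)·110 + (-0.05)·80 + (+0.95)·80 = 61.00

d_1 = 17.00, d_2 = 27.50, d_3 = 61.00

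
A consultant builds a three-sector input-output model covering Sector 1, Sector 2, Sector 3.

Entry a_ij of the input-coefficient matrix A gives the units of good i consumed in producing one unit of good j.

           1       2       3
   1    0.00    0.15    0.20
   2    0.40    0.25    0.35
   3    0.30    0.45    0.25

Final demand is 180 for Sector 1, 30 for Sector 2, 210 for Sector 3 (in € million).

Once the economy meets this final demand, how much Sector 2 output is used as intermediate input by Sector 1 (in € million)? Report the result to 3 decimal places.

z_21 = 184.615

I − A =
  [   1.00    -0.15    -0.20]
  [  -0.40     0.75    -0.35]
  [  -0.30    -0.45     0.75]
Cofactors of I−A, C_ij = (−1)^(i+j)·(minor ij) (rows/columns in the sector order above):
  C_11 = (0.75)(0.75) − (-0.35)(-0.45) = 0.4050
  C_12 = −[(-0.40)(0.75) − (-0.35)(-0.30)] = 0.4050
  C_13 = (-0.40)(-0.45) − (0.75)(-0.30) = 0.4050
  C_21 = −[(-0.15)(0.75) − (-0.20)(-0.45)] = 0.2025
  C_22 = (1.00)(0.75) − (-0.20)(-0.30) = 0.6900
  C_23 = −[(1.00)(-0.45) − (-0.15)(-0.30)] = 0.4950
  C_31 = (-0.15)(-0.35) − (-0.20)(0.75) = 0.2025
  C_32 = −[(1.00)(-0.35) − (-0.20)(-0.40)] = 0.4300
  C_33 = (1.00)(0.75) − (-0.15)(-0.40) = 0.6900
det(I−A) = Σ_j (I−A)_1j·C_1j = (1.00)(0.4050) + (-0.15)(0.4050) + (-0.20)(0.4050) = 0.26325
adj(I−A) = Cᵀ =
  [ 0.4050   0.2025   0.2025]
  [ 0.4050   0.6900   0.4300]
  [ 0.4050   0.4950   0.6900]
(I − A)⁻¹ = adj(I−A) / det(I−A) ≈
  [   1.5385     0.7692     0.7692]
  [   1.5385     2.6211     1.6334]
  [   1.5385     1.8803     2.6211]
First solve x = (I − A)⁻¹ d = adj(I−A)·d / det(I−A); in particular x_1 = (0.4050·180 + 0.2025·30 + 0.2025·210) / 0.26325 = 121.50 / 0.26325 ≈ 461.53846.
Intermediate flow from 2 to 1: z_21 = a_21 · x_1 = 0.40 × 121.50 / 0.26325 = 48.60 / 0.26325 ≈ 184.615.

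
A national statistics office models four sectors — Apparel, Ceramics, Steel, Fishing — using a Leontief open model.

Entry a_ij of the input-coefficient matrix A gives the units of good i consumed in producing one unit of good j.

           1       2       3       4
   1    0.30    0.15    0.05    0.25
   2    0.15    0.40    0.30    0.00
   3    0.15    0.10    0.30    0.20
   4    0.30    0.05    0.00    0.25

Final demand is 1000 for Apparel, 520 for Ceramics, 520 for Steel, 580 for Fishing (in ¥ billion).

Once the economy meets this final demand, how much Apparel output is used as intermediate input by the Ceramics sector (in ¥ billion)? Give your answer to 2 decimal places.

I − A =
  [   0.70    -0.15    -0.05    -0.25]
  [  -0.15     0.60    -0.30     0.00]
  [  -0.15    -0.10     0.70    -0.20]
  [  -0.30    -0.05     0.00     0.75]
Compute the cofactors C_ij = (−1)^(i+j)·(3×3 minor ij) of I−A; the adjugate is their transpose:
adj(I−A) = Cᵀ =
  [ 0.289500   0.091750   0.060000   0.112500]
  [ 0.130500   0.306375   0.140625   0.081000]
  [ 0.116250   0.079750   0.251250   0.105750]
  [ 0.124500   0.057125   0.033375   0.245250]
det(I−A) = Σ_j (I−A)_1j·C_1j = (0.70)(0.289500) + (-0.15)(0.130500) + (-0.05)(0.116250) + (-0.25)(0.124500) = 0.1461375
(I − A)⁻¹ = adj(I−A) / det(I−A) ≈
  [   1.9810     0.6278     0.4106     0.7698]
  [   0.8930     2.0965     0.9623     0.5543]
  [   0.7955     0.5457     1.7193     0.7236]
  [   0.8519     0.3909     0.2284     1.6782]
First solve x = (I − A)⁻¹ d = adj(I−A)·d / det(I−A); in particular x_2 = (0.130500·1000 + 0.306375·520 + 0.140625·520 + 0.081000·580) / 0.1461375 = 409.92 / 0.1461375 ≈ 2805.0295.
Intermediate flow from 1 to 2: z_12 = a_12 · x_2 = 0.15 × 409.92 / 0.1461375 = 61.488 / 0.1461375 ≈ 420.75.

z_12 = 420.75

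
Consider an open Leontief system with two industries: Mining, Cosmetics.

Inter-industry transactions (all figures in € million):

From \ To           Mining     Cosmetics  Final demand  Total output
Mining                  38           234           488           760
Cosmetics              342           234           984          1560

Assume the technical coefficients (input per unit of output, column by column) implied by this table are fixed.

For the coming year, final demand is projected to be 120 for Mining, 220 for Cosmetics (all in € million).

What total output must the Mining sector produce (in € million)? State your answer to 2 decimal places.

Technical coefficients a_ij = z_ij / X_j:
  a_11 = 38/760 = 0.05, a_21 = 342/760 = 0.45
  a_12 = 234/1560 = 0.15, a_22 = 234/1560 = 0.15
I − A =
  [   0.95    -0.15]
  [  -0.45     0.85]
det(I−A) = (0.95)(0.85) − (-0.15)(-0.45) = 0.7400
adj(I−A) = [[0.85, 0.15], [0.45, 0.95]]
(I − A)⁻¹ = adj(I−A) / det(I−A) ≈
  [   1.1486     0.2027]
  [   0.6081     1.2838]
x = (I − A)⁻¹ d = adj(I−A)·d / det(I−A), with det(I−A) = 0.7400:
  x_1 = (0.85·120 + 0.15·220) / 0.7400 = 135.00 / 0.7400 ≈ 182.43
  x_2 = (0.45·120 + 0.95·220) / 0.7400 = 263.00 / 0.7400 ≈ 355.41

x_1 = 182.43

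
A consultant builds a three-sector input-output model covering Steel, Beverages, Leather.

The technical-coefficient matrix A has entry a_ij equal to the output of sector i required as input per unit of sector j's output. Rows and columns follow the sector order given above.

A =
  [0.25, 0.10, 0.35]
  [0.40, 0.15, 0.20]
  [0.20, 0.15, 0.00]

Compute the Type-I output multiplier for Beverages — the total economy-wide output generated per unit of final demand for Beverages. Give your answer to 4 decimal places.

I − A =
  [   0.75    -0.10    -0.35]
  [  -0.40     0.85    -0.20]
  [  -0.20    -0.15     1.00]
Cofactors of I−A, C_ij = (−1)^(i+j)·(minor ij) (rows/columns in the sector order above):
  C_11 = (0.85)(1.00) − (-0.20)(-0.15) = 0.8200
  C_12 = −[(-0.40)(1.00) − (-0.20)(-0.20)] = 0.4400
  C_13 = (-0.40)(-0.15) − (0.85)(-0.20) = 0.2300
  C_21 = −[(-0.10)(1.00) − (-0.35)(-0.15)] = 0.1525
  C_22 = (0.75)(1.00) − (-0.35)(-0.20) = 0.6800
  C_23 = −[(0.75)(-0.15) − (-0.10)(-0.20)] = 0.1325
  C_31 = (-0.10)(-0.20) − (-0.35)(0.85) = 0.3175
  C_32 = −[(0.75)(-0.20) − (-0.35)(-0.40)] = 0.2900
  C_33 = (0.75)(0.85) − (-0.10)(-0.40) = 0.5975
det(I−A) = Σ_j (I−A)_1j·C_1j = (0.75)(0.8200) + (-0.10)(0.4400) + (-0.35)(0.2300) = 0.4905
adj(I−A) = Cᵀ =
  [ 0.8200   0.1525   0.3175]
  [ 0.4400   0.6800   0.2900]
  [ 0.2300   0.1325   0.5975]
(I − A)⁻¹ = adj(I−A) / det(I−A) ≈
  [   1.67176     0.31091     0.64730]
  [   0.89704     1.38634     0.59123]
  [   0.46891     0.27013     1.21814]
The output multiplier for sector j is the column-j sum of the Leontief inverse (I − A)⁻¹ = adj(I−A) / det(I−A).
Column 2 of adj(I−A): (0.1525, 0.6800, 0.1325); det(I−A) = 0.4905.
m_2 = (0.1525 + 0.6800 + 0.1325) / 0.4905 = 0.965 / 0.4905 ≈ 1.9674.

m_2 = 1.9674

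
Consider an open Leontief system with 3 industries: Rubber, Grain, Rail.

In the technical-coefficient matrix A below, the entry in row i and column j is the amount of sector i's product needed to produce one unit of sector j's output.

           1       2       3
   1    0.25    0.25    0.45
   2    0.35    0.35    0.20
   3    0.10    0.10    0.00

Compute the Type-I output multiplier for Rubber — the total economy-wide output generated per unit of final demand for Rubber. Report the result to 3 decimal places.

m_1 = 3.284

I − A =
  [   0.75    -0.25    -0.45]
  [  -0.35     0.65    -0.20]
  [  -0.10    -0.10     1.00]
Cofactors of I−A, C_ij = (−1)^(i+j)·(minor ij) (rows/columns in the sector order above):
  C_11 = (0.65)(1.00) − (-0.20)(-0.10) = 0.6300
  C_12 = −[(-0.35)(1.00) − (-0.20)(-0.10)] = 0.3700
  C_13 = (-0.35)(-0.10) − (0.65)(-0.10) = 0.1000
  C_21 = −[(-0.25)(1.00) − (-0.45)(-0.10)] = 0.2950
  C_22 = (0.75)(1.00) − (-0.45)(-0.10) = 0.7050
  C_23 = −[(0.75)(-0.10) − (-0.25)(-0.10)] = 0.1000
  C_31 = (-0.25)(-0.20) − (-0.45)(0.65) = 0.3425
  C_32 = −[(0.75)(-0.20) − (-0.45)(-0.35)] = 0.3075
  C_33 = (0.75)(0.65) − (-0.25)(-0.35) = 0.4000
det(I−A) = Σ_j (I−A)_1j·C_1j = (0.75)(0.6300) + (-0.25)(0.3700) + (-0.45)(0.1000) = 0.3350
adj(I−A) = Cᵀ =
  [ 0.6300   0.2950   0.3425]
  [ 0.3700   0.7050   0.3075]
  [ 0.1000   0.1000   0.4000]
(I − A)⁻¹ = adj(I−A) / det(I−A) ≈
  [   1.8806     0.8806     1.0224]
  [   1.1045     2.1045     0.9179]
  [   0.2985     0.2985     1.1940]
The output multiplier for sector j is the column-j sum of the Leontief inverse (I − A)⁻¹ = adj(I−A) / det(I−A).
Column 1 of adj(I−A): (0.6300, 0.3700, 0.1000); det(I−A) = 0.3350.
m_1 = (0.6300 + 0.3700 + 0.1000) / 0.3350 = 1.10 / 0.3350 ≈ 3.284.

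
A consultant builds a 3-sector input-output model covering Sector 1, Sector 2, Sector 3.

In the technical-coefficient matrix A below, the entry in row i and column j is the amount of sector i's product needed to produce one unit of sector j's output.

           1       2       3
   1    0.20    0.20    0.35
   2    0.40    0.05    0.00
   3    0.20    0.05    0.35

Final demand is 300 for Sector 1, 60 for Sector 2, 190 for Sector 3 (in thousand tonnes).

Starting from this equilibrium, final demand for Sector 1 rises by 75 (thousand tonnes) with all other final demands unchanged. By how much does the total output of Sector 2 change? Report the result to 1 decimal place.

I − A =
  [   0.80    -0.20    -0.35]
  [  -0.40     0.95     0.00]
  [  -0.20    -0.05     0.65]
Cofactors of I−A, C_ij = (−1)^(i+j)·(minor ij) (rows/columns in the sector order above):
  C_11 = (0.95)(0.65) − (0.00)(-0.05) = 0.6175
  C_12 = −[(-0.40)(0.65) − (0.00)(-0.20)] = 0.2600
  C_13 = (-0.40)(-0.05) − (0.95)(-0.20) = 0.2100
  C_21 = −[(-0.20)(0.65) − (-0.35)(-0.05)] = 0.1475
  C_22 = (0.80)(0.65) − (-0.35)(-0.20) = 0.4500
  C_23 = −[(0.80)(-0.05) − (-0.20)(-0.20)] = 0.0800
  C_31 = (-0.20)(0.00) − (-0.35)(0.95) = 0.3325
  C_32 = −[(0.80)(0.00) − (-0.35)(-0.40)] = 0.1400
  C_33 = (0.80)(0.95) − (-0.20)(-0.40) = 0.6800
det(I−A) = Σ_j (I−A)_1j·C_1j = (0.80)(0.6175) + (-0.20)(0.2600) + (-0.35)(0.2100) = 0.3685
adj(I−A) = Cᵀ =
  [ 0.6175   0.1475   0.3325]
  [ 0.2600   0.4500   0.1400]
  [ 0.2100   0.0800   0.6800]
(I − A)⁻¹ = adj(I−A) / det(I−A) ≈
  [   1.6757     0.4003     0.9023]
  [   0.7056     1.2212     0.3799]
  [   0.5699     0.2171     1.8453]
Δx = (I − A)⁻¹ Δd with Δd having +75 in the Sector 1 component and 0 elsewhere.
So Δx_2 = L_21 · (+75), where L_21 = adj(I−A)_21 / det(I−A) = 0.2600 / 0.3685.
Δx_2 = 0.2600 × (+75) / 0.3685 = 19.50 / 0.3685 ≈ 52.9.

Δx_2 = 52.9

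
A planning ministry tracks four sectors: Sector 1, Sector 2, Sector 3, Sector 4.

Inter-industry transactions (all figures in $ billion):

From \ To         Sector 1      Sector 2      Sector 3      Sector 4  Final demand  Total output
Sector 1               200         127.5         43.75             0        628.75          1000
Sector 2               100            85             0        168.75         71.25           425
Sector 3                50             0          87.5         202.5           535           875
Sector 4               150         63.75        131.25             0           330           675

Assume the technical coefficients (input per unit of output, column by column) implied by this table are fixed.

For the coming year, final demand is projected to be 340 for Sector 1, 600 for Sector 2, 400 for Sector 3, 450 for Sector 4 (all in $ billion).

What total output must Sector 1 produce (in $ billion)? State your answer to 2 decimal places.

Technical coefficients a_ij = z_ij / X_j:
  a_11 = 200/1000 = 0.20, a_21 = 100/1000 = 0.10, a_31 = 50/1000 = 0.05, a_41 = 150/1000 = 0.15
  a_12 = 127.5/425 = 0.30, a_22 = 85/425 = 0.20, a_32 = 0/425 = 0.00, a_42 = 63.75/425 = 0.15
  a_13 = 43.75/875 = 0.05, a_23 = 0/875 = 0.00, a_33 = 87.5/875 = 0.10, a_43 = 131.25/875 = 0.15
  a_14 = 0/675 = 0.00, a_24 = 168.75/675 = 0.25, a_34 = 202.5/675 = 0.30, a_44 = 0/675 = 0.00
I − A =
  [   0.80    -0.30    -0.05     0.00]
  [  -0.10     0.80     0.00    -0.25]
  [  -0.05     0.00     0.90    -0.30]
  [  -0.15    -0.15    -0.15     1.00]
Compute the cofactors C_ij = (−1)^(i+j)·(3×3 minor ij) of I−A; the adjugate is their transpose:
adj(I−A) = Cᵀ =
  [ 0.650250   0.258750   0.049375   0.079500]
  [ 0.121125   0.679250   0.036875   0.180875]
  [ 0.078625   0.064500   0.568750   0.186750]
  [ 0.127500   0.150375   0.098250   0.547000]
det(I−A) = Σ_j (I−A)_1j·C_1j = (0.80)(0.650250) + (-0.30)(0.121125) + (-0.05)(0.078625) + (0.00)(0.127500) = 0.47993125
(I − A)⁻¹ = adj(I−A) / det(I−A) ≈
  [   1.3549     0.5391     0.1029     0.1656]
  [   0.2524     1.4153     0.0768     0.3769]
  [   0.1638     0.1344     1.1851     0.3891]
  [   0.2657     0.3133     0.2047     1.1397]
x = (I − A)⁻¹ d = adj(I−A)·d / det(I−A), with det(I−A) = 0.47993125:
  x_1 = (0.650250·340 + 0.258750·600 + 0.049375·400 + 0.079500·450) / 0.47993125 = 431.86 / 0.47993125 ≈ 899.84
  x_2 = (0.121125·340 + 0.679250·600 + 0.036875·400 + 0.180875·450) / 0.47993125 = 544.87625 / 0.47993125 ≈ 1135.32
  x_3 = (0.078625·340 + 0.064500·600 + 0.568750·400 + 0.186750·450) / 0.47993125 = 376.97 / 0.47993125 ≈ 785.47
  x_4 = (0.127500·340 + 0.150375·600 + 0.098250·400 + 0.547000·450) / 0.47993125 = 419.025 / 0.47993125 ≈ 873.09

x_1 = 899.84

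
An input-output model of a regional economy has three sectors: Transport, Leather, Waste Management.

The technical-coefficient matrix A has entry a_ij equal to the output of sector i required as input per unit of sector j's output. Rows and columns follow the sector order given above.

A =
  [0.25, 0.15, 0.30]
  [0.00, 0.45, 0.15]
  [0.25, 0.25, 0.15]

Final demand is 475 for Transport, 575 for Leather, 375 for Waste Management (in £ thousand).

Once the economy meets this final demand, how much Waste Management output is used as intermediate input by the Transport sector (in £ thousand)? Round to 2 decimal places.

I − A =
  [   0.75    -0.15    -0.30]
  [   0.00     0.55    -0.15]
  [  -0.25    -0.25     0.85]
Cofactors of I−A, C_ij = (−1)^(i+j)·(minor ij) (rows/columns in the sector order above):
  C_11 = (0.55)(0.85) − (-0.15)(-0.25) = 0.4300
  C_12 = −[(0.00)(0.85) − (-0.15)(-0.25)] = 0.0375
  C_13 = (0.00)(-0.25) − (0.55)(-0.25) = 0.1375
  C_21 = −[(-0.15)(0.85) − (-0.30)(-0.25)] = 0.2025
  C_22 = (0.75)(0.85) − (-0.30)(-0.25) = 0.5625
  C_23 = −[(0.75)(-0.25) − (-0.15)(-0.25)] = 0.2250
  C_31 = (-0.15)(-0.15) − (-0.30)(0.55) = 0.1875
  C_32 = −[(0.75)(-0.15) − (-0.30)(0.00)] = 0.1125
  C_33 = (0.75)(0.55) − (-0.15)(0.00) = 0.4125
det(I−A) = Σ_j (I−A)_1j·C_1j = (0.75)(0.4300) + (-0.15)(0.0375) + (-0.30)(0.1375) = 0.275625
adj(I−A) = Cᵀ =
  [ 0.4300   0.2025   0.1875]
  [ 0.0375   0.5625   0.1125]
  [ 0.1375   0.2250   0.4125]
(I − A)⁻¹ = adj(I−A) / det(I−A) ≈
  [   1.5601     0.7347     0.6803]
  [   0.1361     2.0408     0.4082]
  [   0.4989     0.8163     1.4966]
First solve x = (I − A)⁻¹ d = adj(I−A)·d / det(I−A); in particular x_1 = (0.4300·475 + 0.2025·575 + 0.1875·375) / 0.275625 = 391.00 / 0.275625 ≈ 1418.5941.
Intermediate flow from 3 to 1: z_31 = a_31 · x_1 = 0.25 × 391.00 / 0.275625 = 97.75 / 0.275625 ≈ 354.65.

z_31 = 354.65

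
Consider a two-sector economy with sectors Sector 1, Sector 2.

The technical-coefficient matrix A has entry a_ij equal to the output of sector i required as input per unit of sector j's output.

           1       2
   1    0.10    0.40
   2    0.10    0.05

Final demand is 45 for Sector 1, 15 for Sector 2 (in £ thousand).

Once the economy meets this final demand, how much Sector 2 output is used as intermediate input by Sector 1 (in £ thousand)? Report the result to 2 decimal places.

z_21 = 5.98

I − A =
  [   0.90    -0.40]
  [  -0.10     0.95]
det(I−A) = (0.90)(0.95) − (-0.40)(-0.10) = 0.8150
adj(I−A) = [[0.95, 0.40], [0.10, 0.90]]
(I − A)⁻¹ = adj(I−A) / det(I−A) ≈
  [   1.1656     0.4908]
  [   0.1227     1.1043]
First solve x = (I − A)⁻¹ d = adj(I−A)·d / det(I−A); in particular x_1 = (0.95·45 + 0.40·15) / 0.8150 = 48.75 / 0.8150 ≈ 59.8160.
Intermediate flow from 2 to 1: z_21 = a_21 · x_1 = 0.10 × 48.75 / 0.8150 = 4.875 / 0.8150 ≈ 5.98.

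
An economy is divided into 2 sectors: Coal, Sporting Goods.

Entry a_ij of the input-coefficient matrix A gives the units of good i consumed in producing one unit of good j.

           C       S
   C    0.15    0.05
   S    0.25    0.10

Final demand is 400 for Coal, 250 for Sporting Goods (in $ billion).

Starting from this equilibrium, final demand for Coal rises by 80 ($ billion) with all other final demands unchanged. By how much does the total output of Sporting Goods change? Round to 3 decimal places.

Δx_S = 26.578

I − A =
  [   0.85    -0.05]
  [  -0.25     0.90]
det(I−A) = (0.85)(0.90) − (-0.05)(-0.25) = 0.7525
adj(I−A) = [[0.90, 0.05], [0.25, 0.85]]
(I − A)⁻¹ = adj(I−A) / det(I−A) ≈
  [   1.1960     0.0664]
  [   0.3322     1.1296]
Δx = (I − A)⁻¹ Δd with Δd having +80 in the Coal component and 0 elsewhere.
So Δx_S = L_SC · (+80), where L_SC = adj(I−A)_SC / det(I−A) = 0.25 / 0.7525.
Δx_S = 0.25 × (+80) / 0.7525 = 20.00 / 0.7525 ≈ 26.578.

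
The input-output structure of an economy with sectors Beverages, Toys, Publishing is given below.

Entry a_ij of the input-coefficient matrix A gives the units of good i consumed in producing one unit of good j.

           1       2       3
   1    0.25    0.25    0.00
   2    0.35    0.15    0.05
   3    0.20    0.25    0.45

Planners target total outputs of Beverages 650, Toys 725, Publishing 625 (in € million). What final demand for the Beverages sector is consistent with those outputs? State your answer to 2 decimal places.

I − A =
  [   0.75    -0.25     0.00]
  [  -0.35     0.85    -0.05]
  [  -0.20    -0.25     0.55]
d = (I − A) x:
  d_1 = (+0.75)·650 + (-0.25)·725 + (+0.00)·625 = 306.25
  d_2 = (-0.35)·650 + (+0.85)·725 + (-0.05)·625 = 357.50
  d_3 = (-0.20)·650 + (-0.25)·725 + (+0.55)·625 = 32.50

d_1 = 306.25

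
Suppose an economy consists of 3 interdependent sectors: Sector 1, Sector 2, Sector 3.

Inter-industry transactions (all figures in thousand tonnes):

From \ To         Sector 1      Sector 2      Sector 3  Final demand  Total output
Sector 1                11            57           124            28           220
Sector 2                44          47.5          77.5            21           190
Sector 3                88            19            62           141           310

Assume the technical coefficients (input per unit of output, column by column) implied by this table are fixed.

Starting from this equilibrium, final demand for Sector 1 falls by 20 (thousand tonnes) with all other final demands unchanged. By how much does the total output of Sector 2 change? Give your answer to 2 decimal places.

Δx_2 = -15.28

Technical coefficients a_ij = z_ij / X_j:
  a_11 = 11/220 = 0.05, a_21 = 44/220 = 0.20, a_31 = 88/220 = 0.40
  a_12 = 57/190 = 0.30, a_22 = 47.5/190 = 0.25, a_32 = 19/190 = 0.10
  a_13 = 124/310 = 0.40, a_23 = 77.5/310 = 0.25, a_33 = 62/310 = 0.20
I − A =
  [   0.95    -0.30    -0.40]
  [  -0.20     0.75    -0.25]
  [  -0.40    -0.10     0.80]
Cofactors of I−A, C_ij = (−1)^(i+j)·(minor ij) (rows/columns in the sector order above):
  C_11 = (0.75)(0.80) − (-0.25)(-0.10) = 0.5750
  C_12 = −[(-0.20)(0.80) − (-0.25)(-0.40)] = 0.2600
  C_13 = (-0.20)(-0.10) − (0.75)(-0.40) = 0.3200
  C_21 = −[(-0.30)(0.80) − (-0.40)(-0.10)] = 0.2800
  C_22 = (0.95)(0.80) − (-0.40)(-0.40) = 0.6000
  C_23 = −[(0.95)(-0.10) − (-0.30)(-0.40)] = 0.2150
  C_31 = (-0.30)(-0.25) − (-0.40)(0.75) = 0.3750
  C_32 = −[(0.95)(-0.25) − (-0.40)(-0.20)] = 0.3175
  C_33 = (0.95)(0.75) − (-0.30)(-0.20) = 0.6525
det(I−A) = Σ_j (I−A)_1j·C_1j = (0.95)(0.5750) + (-0.30)(0.2600) + (-0.40)(0.3200) = 0.34025
adj(I−A) = Cᵀ =
  [ 0.5750   0.2800   0.3750]
  [ 0.2600   0.6000   0.3175]
  [ 0.3200   0.2150   0.6525]
(I − A)⁻¹ = adj(I−A) / det(I−A) ≈
  [   1.6899     0.8229     1.1021]
  [   0.7641     1.7634     0.9331]
  [   0.9405     0.6319     1.9177]
Δx = (I − A)⁻¹ Δd with Δd having -20 in the Sector 1 component and 0 elsewhere.
So Δx_2 = L_21 · (-20), where L_21 = adj(I−A)_21 / det(I−A) = 0.2600 / 0.34025.
Δx_2 = 0.2600 × (-20) / 0.34025 = -5.20 / 0.34025 ≈ -15.28.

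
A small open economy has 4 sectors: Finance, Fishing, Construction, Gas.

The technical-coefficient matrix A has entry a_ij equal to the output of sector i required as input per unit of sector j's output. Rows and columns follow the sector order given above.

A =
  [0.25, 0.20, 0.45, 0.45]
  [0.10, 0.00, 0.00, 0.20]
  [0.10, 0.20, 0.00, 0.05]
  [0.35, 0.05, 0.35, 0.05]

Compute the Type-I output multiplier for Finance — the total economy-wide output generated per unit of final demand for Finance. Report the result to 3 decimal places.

m_1 = 4.016

I − A =
  [   0.75    -0.20    -0.45    -0.45]
  [  -0.10     1.00     0.00    -0.20]
  [  -0.10    -0.20     1.00    -0.05]
  [  -0.35    -0.05    -0.35     0.95]
Compute the cofactors C_ij = (−1)^(i+j)·(3×3 minor ij) of I−A; the adjugate is their transpose:
adj(I−A) = Cᵀ =
  [ 0.908500   0.327125   0.594500   0.530500]
  [ 0.170250   0.475500   0.142500   0.188250]
  [ 0.144750   0.137625   0.512250   0.124500]
  [ 0.397000   0.196250   0.415250   0.676000]
det(I−A) = Σ_j (I−A)_1j·C_1j = (0.75)(0.908500) + (-0.20)(0.170250) + (-0.45)(0.144750) + (-0.45)(0.397000) = 0.4035375
(I − A)⁻¹ = adj(I−A) / det(I−A) ≈
  [   2.2513     0.8106     1.4732     1.3146]
  [   0.4219     1.1783     0.3531     0.4665]
  [   0.3587     0.3410     1.2694     0.3085]
  [   0.9838     0.4863     1.0290     1.6752]
The output multiplier for sector j is the column-j sum of the Leontief inverse (I − A)⁻¹ = adj(I−A) / det(I−A).
Column 1 of adj(I−A): (0.908500, 0.170250, 0.144750, 0.397000); det(I−A) = 0.4035375.
m_1 = (0.908500 + 0.170250 + 0.144750 + 0.397000) / 0.4035375 = 1.6205 / 0.4035375 ≈ 4.016.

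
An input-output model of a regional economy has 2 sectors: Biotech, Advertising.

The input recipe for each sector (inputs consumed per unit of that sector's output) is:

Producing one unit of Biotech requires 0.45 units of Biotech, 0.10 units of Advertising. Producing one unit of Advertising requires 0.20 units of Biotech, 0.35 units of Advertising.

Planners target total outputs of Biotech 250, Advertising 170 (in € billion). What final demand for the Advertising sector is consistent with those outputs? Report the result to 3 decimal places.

d_A = 85.500

I − A =
  [   0.55    -0.20]
  [  -0.10     0.65]
d = (I − A) x:
  d_B = (+0.55)·250 + (-0.20)·170 = 103.500
  d_A = (-0.10)·250 + (+0.65)·170 = 85.500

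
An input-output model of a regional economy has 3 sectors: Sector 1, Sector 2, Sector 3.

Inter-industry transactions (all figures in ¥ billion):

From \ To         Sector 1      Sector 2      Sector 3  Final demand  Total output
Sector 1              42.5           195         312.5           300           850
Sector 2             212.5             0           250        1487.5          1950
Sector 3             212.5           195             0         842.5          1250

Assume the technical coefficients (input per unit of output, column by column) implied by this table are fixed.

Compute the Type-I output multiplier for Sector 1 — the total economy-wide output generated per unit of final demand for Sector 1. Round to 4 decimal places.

Technical coefficients a_ij = z_ij / X_j:
  a_11 = 42.5/850 = 0.05, a_21 = 212.5/850 = 0.25, a_31 = 212.5/850 = 0.25
  a_12 = 195/1950 = 0.10, a_22 = 0/1950 = 0.00, a_32 = 195/1950 = 0.10
  a_13 = 312.5/1250 = 0.25, a_23 = 250/1250 = 0.20, a_33 = 0/1250 = 0.00
I − A =
  [   0.95    -0.10    -0.25]
  [  -0.25     1.00    -0.20]
  [  -0.25    -0.10     1.00]
Cofactors of I−A, C_ij = (−1)^(i+j)·(minor ij) (rows/columns in the sector order above):
  C_11 = (1.00)(1.00) − (-0.20)(-0.10) = 0.9800
  C_12 = −[(-0.25)(1.00) − (-0.20)(-0.25)] = 0.3000
  C_13 = (-0.25)(-0.10) − (1.00)(-0.25) = 0.2750
  C_21 = −[(-0.10)(1.00) − (-0.25)(-0.10)] = 0.1250
  C_22 = (0.95)(1.00) − (-0.25)(-0.25) = 0.8875
  C_23 = −[(0.95)(-0.10) − (-0.10)(-0.25)] = 0.1200
  C_31 = (-0.10)(-0.20) − (-0.25)(1.00) = 0.2700
  C_32 = −[(0.95)(-0.20) − (-0.25)(-0.25)] = 0.2525
  C_33 = (0.95)(1.00) − (-0.10)(-0.25) = 0.9250
det(I−A) = Σ_j (I−A)_1j·C_1j = (0.95)(0.9800) + (-0.10)(0.3000) + (-0.25)(0.2750) = 0.83225
adj(I−A) = Cᵀ =
  [ 0.9800   0.1250   0.2700]
  [ 0.3000   0.8875   0.2525]
  [ 0.2750   0.1200   0.9250]
(I − A)⁻¹ = adj(I−A) / det(I−A) ≈
  [   1.17753     0.15020     0.32442]
  [   0.36047     1.06639     0.30339]
  [   0.33043     0.14419     1.11144]
The output multiplier for sector j is the column-j sum of the Leontief inverse (I − A)⁻¹ = adj(I−A) / det(I−A).
Column 1 of adj(I−A): (0.9800, 0.3000, 0.2750); det(I−A) = 0.83225.
m_1 = (0.9800 + 0.3000 + 0.2750) / 0.83225 = 1.555 / 0.83225 ≈ 1.8684.

m_1 = 1.8684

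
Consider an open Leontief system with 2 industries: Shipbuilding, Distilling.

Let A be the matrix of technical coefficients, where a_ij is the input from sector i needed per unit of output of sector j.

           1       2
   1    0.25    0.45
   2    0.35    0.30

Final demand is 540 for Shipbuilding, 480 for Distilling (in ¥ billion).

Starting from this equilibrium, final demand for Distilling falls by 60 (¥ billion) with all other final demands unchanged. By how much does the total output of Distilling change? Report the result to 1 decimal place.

I − A =
  [   0.75    -0.45]
  [  -0.35     0.70]
det(I−A) = (0.75)(0.70) − (-0.45)(-0.35) = 0.3675
adj(I−A) = [[0.70, 0.45], [0.35, 0.75]]
(I − A)⁻¹ = adj(I−A) / det(I−A) ≈
  [   1.9048     1.2245]
  [   0.9524     2.0408]
Δx = (I − A)⁻¹ Δd with Δd having -60 in the Distilling component and 0 elsewhere.
So Δx_2 = L_22 · (-60), where L_22 = adj(I−A)_22 / det(I−A) = 0.75 / 0.3675.
Δx_2 = 0.75 × (-60) / 0.3675 = -45.00 / 0.3675 ≈ -122.4.

Δx_2 = -122.4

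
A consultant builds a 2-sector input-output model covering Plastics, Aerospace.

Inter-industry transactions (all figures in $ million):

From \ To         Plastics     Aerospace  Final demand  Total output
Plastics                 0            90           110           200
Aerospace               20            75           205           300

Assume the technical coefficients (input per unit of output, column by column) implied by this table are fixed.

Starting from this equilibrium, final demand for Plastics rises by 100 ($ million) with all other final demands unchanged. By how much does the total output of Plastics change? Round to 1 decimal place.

Δx_P = 104.2

Technical coefficients a_ij = z_ij / X_j:
  a_PP = 0/200 = 0.00, a_AP = 20/200 = 0.10
  a_PA = 90/300 = 0.30, a_AA = 75/300 = 0.25
I − A =
  [   1.00    -0.30]
  [  -0.10     0.75]
det(I−A) = (1.00)(0.75) − (-0.30)(-0.10) = 0.7200
adj(I−A) = [[0.75, 0.30], [0.10, 1.00]]
(I − A)⁻¹ = adj(I−A) / det(I−A) ≈
  [   1.0417     0.4167]
  [   0.1389     1.3889]
Δx = (I − A)⁻¹ Δd with Δd having +100 in the Plastics component and 0 elsewhere.
So Δx_P = L_PP · (+100), where L_PP = adj(I−A)_PP / det(I−A) = 0.75 / 0.7200.
Δx_P = 0.75 × (+100) / 0.7200 = 75.00 / 0.7200 ≈ 104.2.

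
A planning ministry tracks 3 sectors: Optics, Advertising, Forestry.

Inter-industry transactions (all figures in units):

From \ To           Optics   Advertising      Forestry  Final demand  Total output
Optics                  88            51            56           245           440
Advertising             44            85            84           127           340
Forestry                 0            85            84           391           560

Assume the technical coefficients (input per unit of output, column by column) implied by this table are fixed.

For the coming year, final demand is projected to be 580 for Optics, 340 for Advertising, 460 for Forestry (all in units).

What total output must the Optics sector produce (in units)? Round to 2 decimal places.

Technical coefficients a_ij = z_ij / X_j:
  a_11 = 88/440 = 0.20, a_21 = 44/440 = 0.10, a_31 = 0/440 = 0.00
  a_12 = 51/340 = 0.15, a_22 = 85/340 = 0.25, a_32 = 85/340 = 0.25
  a_13 = 56/560 = 0.10, a_23 = 84/560 = 0.15, a_33 = 84/560 = 0.15
I − A =
  [   0.80    -0.15    -0.10]
  [  -0.10     0.75    -0.15]
  [   0.00    -0.25     0.85]
Cofactors of I−A, C_ij = (−1)^(i+j)·(minor ij) (rows/columns in the sector order above):
  C_11 = (0.75)(0.85) − (-0.15)(-0.25) = 0.6000
  C_12 = −[(-0.10)(0.85) − (-0.15)(0.00)] = 0.0850
  C_13 = (-0.10)(-0.25) − (0.75)(0.00) = 0.0250
  C_21 = −[(-0.15)(0.85) − (-0.10)(-0.25)] = 0.1525
  C_22 = (0.80)(0.85) − (-0.10)(0.00) = 0.6800
  C_23 = −[(0.80)(-0.25) − (-0.15)(0.00)] = 0.2000
  C_31 = (-0.15)(-0.15) − (-0.10)(0.75) = 0.0975
  C_32 = −[(0.80)(-0.15) − (-0.10)(-0.10)] = 0.1300
  C_33 = (0.80)(0.75) − (-0.15)(-0.10) = 0.5850
det(I−A) = Σ_j (I−A)_1j·C_1j = (0.80)(0.6000) + (-0.15)(0.0850) + (-0.10)(0.0250) = 0.46475
adj(I−A) = Cᵀ =
  [ 0.6000   0.1525   0.0975]
  [ 0.0850   0.6800   0.1300]
  [ 0.0250   0.2000   0.5850]
(I − A)⁻¹ = adj(I−A) / det(I−A) ≈
  [   1.2910     0.3281     0.2098]
  [   0.1829     1.4632     0.2797]
  [   0.0538     0.4303     1.2587]
x = (I − A)⁻¹ d = adj(I−A)·d / det(I−A), with det(I−A) = 0.46475:
  x_1 = (0.6000·580 + 0.1525·340 + 0.0975·460) / 0.46475 = 444.70 / 0.46475 ≈ 956.86
  x_2 = (0.0850·580 + 0.6800·340 + 0.1300·460) / 0.46475 = 340.30 / 0.46475 ≈ 732.22
  x_3 = (0.0250·580 + 0.2000·340 + 0.5850·460) / 0.46475 = 351.60 / 0.46475 ≈ 756.54

x_1 = 956.86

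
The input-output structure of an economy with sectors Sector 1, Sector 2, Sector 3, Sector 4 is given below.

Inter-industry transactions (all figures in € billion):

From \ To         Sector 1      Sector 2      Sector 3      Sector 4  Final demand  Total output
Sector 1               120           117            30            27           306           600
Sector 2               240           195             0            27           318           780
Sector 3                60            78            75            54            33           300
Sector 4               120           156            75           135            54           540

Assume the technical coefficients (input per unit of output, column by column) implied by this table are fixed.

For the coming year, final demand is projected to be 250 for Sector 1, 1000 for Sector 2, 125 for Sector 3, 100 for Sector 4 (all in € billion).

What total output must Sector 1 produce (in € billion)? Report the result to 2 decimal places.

x_1 = 804.58

Technical coefficients a_ij = z_ij / X_j:
  a_11 = 120/600 = 0.20, a_21 = 240/600 = 0.40, a_31 = 60/600 = 0.10, a_41 = 120/600 = 0.20
  a_12 = 117/780 = 0.15, a_22 = 195/780 = 0.25, a_32 = 78/780 = 0.10, a_42 = 156/780 = 0.20
  a_13 = 30/300 = 0.10, a_23 = 0/300 = 0.00, a_33 = 75/300 = 0.25, a_43 = 75/300 = 0.25
  a_14 = 27/540 = 0.05, a_24 = 27/540 = 0.05, a_34 = 54/540 = 0.10, a_44 = 135/540 = 0.25
I − A =
  [   0.80    -0.15    -0.10    -0.05]
  [  -0.40     0.75     0.00    -0.05]
  [  -0.10    -0.10     0.75    -0.10]
  [  -0.20    -0.20    -0.25     0.75]
Compute the cofactors C_ij = (−1)^(i+j)·(3×3 minor ij) of I−A; the adjugate is their transpose:
adj(I−A) = Cᵀ =
  [ 0.394375   0.098875   0.066500   0.041750]
  [ 0.223750   0.411750   0.046000   0.048500]
  [ 0.109250   0.090250   0.384000   0.064500]
  [ 0.201250   0.166250   0.158000   0.393500]
det(I−A) = Σ_j (I−A)_1j·C_1j = (0.80)(0.394375) + (-0.15)(0.223750) + (-0.10)(0.109250) + (-0.05)(0.201250) = 0.26095
(I − A)⁻¹ = adj(I−A) / det(I−A) ≈
  [   1.5113     0.3789     0.2548     0.1600]
  [   0.8574     1.5779     0.1763     0.1859]
  [   0.4187     0.3459     1.4715     0.2472]
  [   0.7712     0.6371     0.6055     1.5080]
x = (I − A)⁻¹ d = adj(I−A)·d / det(I−A), with det(I−A) = 0.26095:
  x_1 = (0.394375·250 + 0.098875·1000 + 0.066500·125 + 0.041750·100) / 0.26095 = 209.95625 / 0.26095 ≈ 804.58
  x_2 = (0.223750·250 + 0.411750·1000 + 0.046000·125 + 0.048500·100) / 0.26095 = 478.2875 / 0.26095 ≈ 1832.87
  x_3 = (0.109250·250 + 0.090250·1000 + 0.384000·125 + 0.064500·100) / 0.26095 = 172.0125 / 0.26095 ≈ 659.18
  x_4 = (0.201250·250 + 0.166250·1000 + 0.158000·125 + 0.393500·100) / 0.26095 = 275.6625 / 0.26095 ≈ 1056.38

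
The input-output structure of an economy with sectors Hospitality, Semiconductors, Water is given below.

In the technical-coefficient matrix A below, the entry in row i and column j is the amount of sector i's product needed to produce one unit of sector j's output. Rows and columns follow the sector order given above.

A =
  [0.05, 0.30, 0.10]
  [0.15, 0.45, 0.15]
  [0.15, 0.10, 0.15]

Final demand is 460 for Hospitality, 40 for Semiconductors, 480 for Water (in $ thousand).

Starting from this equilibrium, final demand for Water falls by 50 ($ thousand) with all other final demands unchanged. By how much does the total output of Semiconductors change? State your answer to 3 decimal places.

Δx_S = -20.993

I − A =
  [   0.95    -0.30    -0.10]
  [  -0.15     0.55    -0.15]
  [  -0.15    -0.10     0.85]
Cofactors of I−A, C_ij = (−1)^(i+j)·(minor ij) (rows/columns in the sector order above):
  C_11 = (0.55)(0.85) − (-0.15)(-0.10) = 0.4525
  C_12 = −[(-0.15)(0.85) − (-0.15)(-0.15)] = 0.1500
  C_13 = (-0.15)(-0.10) − (0.55)(-0.15) = 0.0975
  C_21 = −[(-0.30)(0.85) − (-0.10)(-0.10)] = 0.2650
  C_22 = (0.95)(0.85) − (-0.10)(-0.15) = 0.7925
  C_23 = −[(0.95)(-0.10) − (-0.30)(-0.15)] = 0.1400
  C_31 = (-0.30)(-0.15) − (-0.10)(0.55) = 0.1000
  C_32 = −[(0.95)(-0.15) − (-0.10)(-0.15)] = 0.1575
  C_33 = (0.95)(0.55) − (-0.30)(-0.15) = 0.4775
det(I−A) = Σ_j (I−A)_1j·C_1j = (0.95)(0.4525) + (-0.30)(0.1500) + (-0.10)(0.0975) = 0.375125
adj(I−A) = Cᵀ =
  [ 0.4525   0.2650   0.1000]
  [ 0.1500   0.7925   0.1575]
  [ 0.0975   0.1400   0.4775]
(I − A)⁻¹ = adj(I−A) / det(I−A) ≈
  [   1.2063     0.7064     0.2666]
  [   0.3999     2.1126     0.4199]
  [   0.2599     0.3732     1.2729]
Δx = (I − A)⁻¹ Δd with Δd having -50 in the Water component and 0 elsewhere.
So Δx_S = L_SW · (-50), where L_SW = adj(I−A)_SW / det(I−A) = 0.1575 / 0.375125.
Δx_S = 0.1575 × (-50) / 0.375125 = -7.875 / 0.375125 ≈ -20.993.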